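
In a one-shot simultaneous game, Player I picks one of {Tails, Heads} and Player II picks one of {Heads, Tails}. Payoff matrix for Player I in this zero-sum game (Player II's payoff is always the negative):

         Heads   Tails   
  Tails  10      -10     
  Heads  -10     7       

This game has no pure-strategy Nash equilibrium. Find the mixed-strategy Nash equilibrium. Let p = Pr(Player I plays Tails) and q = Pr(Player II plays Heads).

Set Player II's expected payoff from Heads equal to that from Tails:
  Player II's payoff from Heads: p·(-10) + (1−p)·10 = -20p + 10
  Player II's payoff from Tails: p·10 + (1−p)·(-7) = 17p - 7
  -20p + 10 = 17p - 7  ⇒  -37p = -17  ⇒  p = 17/37.
Set Player I's expected payoff from Tails equal to that from Heads:
  Player I's payoff to Tails: q·10 + (1−q)·(-10) = 20q - 10
  Player I's payoff to Heads: q·(-10) + (1−q)·7 = -17q + 7
  20q - 10 = -17q + 7  ⇒  37q = 17  ⇒  q = 17/37.

p = 17/37, q = 17/37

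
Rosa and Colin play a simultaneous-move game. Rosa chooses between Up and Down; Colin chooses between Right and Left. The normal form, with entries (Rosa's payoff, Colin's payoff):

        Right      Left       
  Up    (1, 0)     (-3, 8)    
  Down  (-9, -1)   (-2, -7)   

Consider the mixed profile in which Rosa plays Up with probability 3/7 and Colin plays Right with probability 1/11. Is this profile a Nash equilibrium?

Yes

Check Colin's indifference given Rosa's mix p = 3/7:
  payoff from Right = -4/7; payoff from Left = -4/7 — equal.
Check Rosa's indifference given Colin's mix q = 1/11:
  payoff from Up = -29/11; payoff from Down = -29/11 — equal.
Both players are indifferent, so neither can profitably deviate.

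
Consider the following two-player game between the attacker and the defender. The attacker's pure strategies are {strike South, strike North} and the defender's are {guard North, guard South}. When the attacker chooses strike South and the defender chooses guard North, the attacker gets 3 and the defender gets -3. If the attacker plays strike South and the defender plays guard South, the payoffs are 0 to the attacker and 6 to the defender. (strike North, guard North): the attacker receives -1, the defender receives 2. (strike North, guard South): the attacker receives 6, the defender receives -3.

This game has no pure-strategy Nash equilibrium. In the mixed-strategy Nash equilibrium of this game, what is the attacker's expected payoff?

The attacker's indifference between strike South and strike North determines the defender's mixing probability q:
  the attacker's expected payoff from strike South: q·3 + (1−q)·0 = 3q
  the attacker's expected payoff from strike North: q·(-1) + (1−q)·6 = -7q + 6
  3q = -7q + 6  ⇒  10q = 6  ⇒  q = 3/5.
At equilibrium the attacker is indifferent across rows, so the attacker's payoff equals the payoff from strike South: (3/5)·3 + (2/5)·0 = 9/5.

9/5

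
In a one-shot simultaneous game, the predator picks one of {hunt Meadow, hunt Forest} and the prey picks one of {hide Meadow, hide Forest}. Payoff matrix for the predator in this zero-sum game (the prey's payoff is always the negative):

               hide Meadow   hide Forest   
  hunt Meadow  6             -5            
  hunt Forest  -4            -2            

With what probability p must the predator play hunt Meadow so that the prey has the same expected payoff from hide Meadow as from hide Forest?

The prey's indifference between hide Meadow and hide Forest determines the predator's mixing probability p:
  the prey's expected payoff from hide Meadow: p·(-6) + (1−p)·4 = -10p + 4
  the prey's expected payoff from hide Forest: p·5 + (1−p)·2 = 3p + 2
  -10p + 4 = 3p + 2  ⇒  -13p = -2  ⇒  p = 2/13.

p = 2/13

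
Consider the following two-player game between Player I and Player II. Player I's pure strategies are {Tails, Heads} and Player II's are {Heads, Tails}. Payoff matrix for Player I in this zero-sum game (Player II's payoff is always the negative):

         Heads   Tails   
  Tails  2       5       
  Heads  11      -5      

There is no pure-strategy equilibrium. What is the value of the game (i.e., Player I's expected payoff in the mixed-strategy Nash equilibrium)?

Player II's mix must leave Player I indifferent between Tails and Heads.
  Player I's expected payoff from Tails: q·2 + (1−q)·5 = -3q + 5
  Player I's expected payoff from Heads: q·11 + (1−q)·(-5) = 16q - 5
  -3q + 5 = 16q - 5  ⇒  -19q = -10  ⇒  q = 10/19.
The value is Player I's expected payoff against this mix (using Tails): (10/19)·2 + (9/19)·5 = 65/19.

v = 65/19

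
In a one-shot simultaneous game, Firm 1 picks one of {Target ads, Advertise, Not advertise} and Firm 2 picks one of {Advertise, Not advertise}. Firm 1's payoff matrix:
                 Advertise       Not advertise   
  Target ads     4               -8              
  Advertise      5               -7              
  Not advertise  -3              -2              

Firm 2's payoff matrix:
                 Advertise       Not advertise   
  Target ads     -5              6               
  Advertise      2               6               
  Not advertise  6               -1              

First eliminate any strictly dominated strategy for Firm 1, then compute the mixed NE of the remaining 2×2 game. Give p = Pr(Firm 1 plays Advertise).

p = 7/11

Firm 1's strategy Target ads is strictly dominated by Advertise: 5 > 4 and -7 > -8. Eliminate Target ads.
Firm 2's indifference between Advertise and Not advertise determines Firm 1's mixing probability p:
  Firm 2's payoff to Advertise: p·2 + (1−p)·6 = -4p + 6
  Firm 2's payoff to Not advertise: p·6 + (1−p)·(-1) = 7p - 1
  -4p + 6 = 7p - 1  ⇒  -11p = -7  ⇒  p = 7/11.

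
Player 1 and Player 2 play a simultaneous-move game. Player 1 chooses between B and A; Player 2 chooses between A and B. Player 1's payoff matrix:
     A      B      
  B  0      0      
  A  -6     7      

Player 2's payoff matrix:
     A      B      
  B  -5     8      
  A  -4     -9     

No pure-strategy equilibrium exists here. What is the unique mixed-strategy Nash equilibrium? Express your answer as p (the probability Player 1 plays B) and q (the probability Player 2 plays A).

p = 5/18, q = 7/13

Player 1's mix must leave Player 2 indifferent between A and B.
  Player 2's payoff from A: p·(-5) + (1−p)·(-4) = -p - 4
  Player 2's payoff from B: p·8 + (1−p)·(-9) = 17p - 9
  -p - 4 = 17p - 9  ⇒  -18p = -5  ⇒  p = 5/18.
Player 1's indifference between B and A determines Player 2's mixing probability q:
  Player 1's payoff to B: q·0 + (1−q)·0 = 0
  Player 1's payoff to A: q·(-6) + (1−q)·7 = -13q + 7
  0 = -13q + 7  ⇒  13q = 7  ⇒  q = 7/13.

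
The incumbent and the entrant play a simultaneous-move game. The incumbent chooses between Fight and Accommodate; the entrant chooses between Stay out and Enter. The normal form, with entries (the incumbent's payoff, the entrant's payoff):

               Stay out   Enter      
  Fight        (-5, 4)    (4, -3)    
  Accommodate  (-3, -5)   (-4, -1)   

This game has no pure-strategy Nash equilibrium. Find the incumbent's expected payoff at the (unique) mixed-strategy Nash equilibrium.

For the incumbent to be willing to mix, the incumbent must be indifferent between Fight and Accommodate, which pins down the entrant's mix.
  the incumbent's expected payoff from Fight: q·(-5) + (1−q)·4 = -9q + 4
  the incumbent's expected payoff from Accommodate: q·(-3) + (1−q)·(-4) = q - 4
  -9q + 4 = q - 4  ⇒  -10q = -8  ⇒  q = 4/5.
At equilibrium the incumbent is indifferent across rows, so the incumbent's payoff equals the payoff from Fight: (4/5)·(-5) + (1/5)·4 = -16/5.

-16/5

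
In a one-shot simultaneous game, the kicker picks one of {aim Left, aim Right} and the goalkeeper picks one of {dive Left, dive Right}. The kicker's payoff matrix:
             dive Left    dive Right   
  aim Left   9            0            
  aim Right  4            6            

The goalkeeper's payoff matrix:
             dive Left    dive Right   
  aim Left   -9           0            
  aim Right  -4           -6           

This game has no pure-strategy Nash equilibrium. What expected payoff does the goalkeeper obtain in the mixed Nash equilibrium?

Set the goalkeeper's expected payoff from dive Left equal to that from dive Right:
  the goalkeeper's payoff from dive Left: p·(-9) + (1−p)·(-4) = -5p - 4
  the goalkeeper's payoff from dive Right: p·0 + (1−p)·(-6) = 6p - 6
  -5p - 4 = 6p - 6  ⇒  -11p = -2  ⇒  p = 2/11.
At equilibrium the goalkeeper is indifferent across columns, so the goalkeeper's payoff equals the payoff from dive Left: (2/11)·(-9) + (9/11)·(-4) = -54/11.

-54/11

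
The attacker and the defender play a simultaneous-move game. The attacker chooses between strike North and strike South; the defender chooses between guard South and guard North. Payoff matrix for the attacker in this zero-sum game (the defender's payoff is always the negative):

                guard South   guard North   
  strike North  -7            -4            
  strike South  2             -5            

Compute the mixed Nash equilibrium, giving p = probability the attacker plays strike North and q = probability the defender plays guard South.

p = 7/10, q = 1/10

In a mixed equilibrium the defender is indifferent between guard South and guard North; this condition fixes p.
  the defender's payoff from guard South: p·7 + (1−p)·(-2) = 9p - 2
  the defender's payoff from guard North: p·4 + (1−p)·5 = -p + 5
  9p - 2 = -p + 5  ⇒  10p = 7  ⇒  p = 7/10.
The attacker's indifference between strike North and strike South determines the defender's mixing probability q:
  the attacker's payoff to strike North: q·(-7) + (1−q)·(-4) = -3q - 4
  the attacker's payoff to strike South: q·2 + (1−q)·(-5) = 7q - 5
  -3q - 4 = 7q - 5  ⇒  -10q = -1  ⇒  q = 1/10.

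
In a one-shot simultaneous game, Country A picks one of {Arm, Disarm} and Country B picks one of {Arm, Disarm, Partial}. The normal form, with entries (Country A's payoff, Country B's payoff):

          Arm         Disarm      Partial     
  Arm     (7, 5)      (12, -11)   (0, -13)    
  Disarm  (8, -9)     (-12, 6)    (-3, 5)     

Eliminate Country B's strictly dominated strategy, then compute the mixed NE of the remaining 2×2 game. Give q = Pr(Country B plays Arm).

q = 24/25

Country B's strategy Partial is strictly dominated by Disarm: -11 > -13 and 6 > 5. Eliminate Partial.
For Country A to be willing to mix, Country A must be indifferent between Arm and Disarm, which pins down Country B's mix.
  Country A's expected payoff from Arm: q·7 + (1−q)·12 = -5q + 12
  Country A's expected payoff from Disarm: q·8 + (1−q)·(-12) = 20q - 12
  -5q + 12 = 20q - 12  ⇒  -25q = -24  ⇒  q = 24/25.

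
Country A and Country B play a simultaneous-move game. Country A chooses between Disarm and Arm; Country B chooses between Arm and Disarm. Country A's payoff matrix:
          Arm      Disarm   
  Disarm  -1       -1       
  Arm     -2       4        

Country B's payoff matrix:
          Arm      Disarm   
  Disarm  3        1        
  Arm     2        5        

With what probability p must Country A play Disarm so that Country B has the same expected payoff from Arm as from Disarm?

p = 3/5

Set Country B's expected payoff from Arm equal to that from Disarm:
  Country B's payoff from Arm: p·3 + (1−p)·2 = p + 2
  Country B's payoff from Disarm: p·1 + (1−p)·5 = -4p + 5
  p + 2 = -4p + 5  ⇒  5p = 3  ⇒  p = 3/5.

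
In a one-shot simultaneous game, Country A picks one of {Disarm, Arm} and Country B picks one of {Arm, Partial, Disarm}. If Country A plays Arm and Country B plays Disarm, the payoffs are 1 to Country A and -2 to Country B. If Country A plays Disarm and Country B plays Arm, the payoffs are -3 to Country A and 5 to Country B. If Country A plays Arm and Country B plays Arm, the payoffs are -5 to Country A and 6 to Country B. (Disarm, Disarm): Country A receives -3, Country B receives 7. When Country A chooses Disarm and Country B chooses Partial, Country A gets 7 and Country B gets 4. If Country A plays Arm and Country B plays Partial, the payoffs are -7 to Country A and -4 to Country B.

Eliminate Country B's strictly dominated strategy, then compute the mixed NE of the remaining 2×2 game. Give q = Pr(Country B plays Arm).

Country B's strategy Partial is strictly dominated by Disarm: 7 > 4 and -2 > -4. Eliminate Partial.
Country B's mix must leave Country A indifferent between Disarm and Arm.
  Country A's payoff from Disarm: q·(-3) + (1−q)·(-3) = -3
  Country A's payoff from Arm: q·(-5) + (1−q)·1 = -6q + 1
  -3 = -6q + 1  ⇒  6q = 4  ⇒  q = 2/3.

q = 2/3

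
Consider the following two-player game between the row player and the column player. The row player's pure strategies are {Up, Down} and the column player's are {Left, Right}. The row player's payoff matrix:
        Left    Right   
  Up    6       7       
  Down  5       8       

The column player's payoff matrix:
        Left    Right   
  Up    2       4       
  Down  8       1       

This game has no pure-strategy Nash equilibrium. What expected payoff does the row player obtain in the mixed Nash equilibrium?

13/2

The column player's mix must leave the row player indifferent between Up and Down.
  the row player's expected payoff from Up: q·6 + (1−q)·7 = -q + 7
  the row player's expected payoff from Down: q·5 + (1−q)·8 = -3q + 8
  -q + 7 = -3q + 8  ⇒  2q = 1  ⇒  q = 1/2.
At equilibrium the row player is indifferent across rows, so the row player's payoff equals the payoff from Up: (1/2)·6 + (1/2)·7 = 13/2.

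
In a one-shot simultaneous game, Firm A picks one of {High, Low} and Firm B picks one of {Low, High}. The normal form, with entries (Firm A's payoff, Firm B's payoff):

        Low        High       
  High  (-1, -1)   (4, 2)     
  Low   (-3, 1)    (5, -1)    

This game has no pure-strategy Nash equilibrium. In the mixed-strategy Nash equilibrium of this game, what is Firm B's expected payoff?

Set Firm B's expected payoff from Low equal to that from High:
  Firm B's payoff from Low: p·(-1) + (1−p)·1 = -2p + 1
  Firm B's payoff from High: p·2 + (1−p)·(-1) = 3p - 1
  -2p + 1 = 3p - 1  ⇒  -5p = -2  ⇒  p = 2/5.
At equilibrium Firm B is indifferent across columns, so Firm B's payoff equals the payoff from Low: (2/5)·(-1) + (3/5)·1 = 1/5.

1/5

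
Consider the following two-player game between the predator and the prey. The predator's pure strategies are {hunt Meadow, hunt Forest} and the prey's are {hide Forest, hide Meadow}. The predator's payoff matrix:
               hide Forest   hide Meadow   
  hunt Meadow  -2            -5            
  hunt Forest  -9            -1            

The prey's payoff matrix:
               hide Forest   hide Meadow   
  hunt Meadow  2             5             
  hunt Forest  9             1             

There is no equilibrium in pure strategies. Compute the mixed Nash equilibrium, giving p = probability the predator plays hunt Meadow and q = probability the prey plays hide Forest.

p = 8/11, q = 4/11

The prey's indifference between hide Forest and hide Meadow determines the predator's mixing probability p:
  the prey's expected payoff from hide Forest: p·2 + (1−p)·9 = -7p + 9
  the prey's expected payoff from hide Meadow: p·5 + (1−p)·1 = 4p + 1
  -7p + 9 = 4p + 1  ⇒  -11p = -8  ⇒  p = 8/11.
In a mixed equilibrium the predator is indifferent between hunt Meadow and hunt Forest; this condition fixes q.
  the predator's payoff from hunt Meadow: q·(-2) + (1−q)·(-5) = 3q - 5
  the predator's payoff from hunt Forest: q·(-9) + (1−q)·(-1) = -8q - 1
  3q - 5 = -8q - 1  ⇒  11q = 4  ⇒  q = 4/11.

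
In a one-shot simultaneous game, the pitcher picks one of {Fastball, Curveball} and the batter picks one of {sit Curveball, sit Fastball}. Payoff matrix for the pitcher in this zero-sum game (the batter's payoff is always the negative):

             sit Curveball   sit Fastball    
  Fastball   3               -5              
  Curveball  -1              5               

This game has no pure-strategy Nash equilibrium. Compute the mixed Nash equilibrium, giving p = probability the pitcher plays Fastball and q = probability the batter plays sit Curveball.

p = 3/7, q = 5/7

The pitcher's mix must leave the batter indifferent between sit Curveball and sit Fastball.
  the batter's expected payoff from sit Curveball: p·(-3) + (1−p)·1 = -4p + 1
  the batter's expected payoff from sit Fastball: p·5 + (1−p)·(-5) = 10p - 5
  -4p + 1 = 10p - 5  ⇒  -14p = -6  ⇒  p = 3/7.
In a mixed equilibrium the pitcher is indifferent between Fastball and Curveball; this condition fixes q.
  the pitcher's expected payoff from Fastball: q·3 + (1−q)·(-5) = 8q - 5
  the pitcher's expected payoff from Curveball: q·(-1) + (1−q)·5 = -6q + 5
  8q - 5 = -6q + 5  ⇒  14q = 10  ⇒  q = 5/7.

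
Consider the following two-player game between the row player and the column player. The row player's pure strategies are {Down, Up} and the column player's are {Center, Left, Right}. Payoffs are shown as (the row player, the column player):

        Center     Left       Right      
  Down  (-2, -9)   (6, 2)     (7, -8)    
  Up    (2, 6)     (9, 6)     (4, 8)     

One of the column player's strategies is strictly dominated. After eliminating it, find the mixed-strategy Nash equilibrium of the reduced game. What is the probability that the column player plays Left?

q = 1/2

The column player's strategy Center is strictly dominated by Right: -8 > -9 and 8 > 6. Eliminate Center.
The column player's mix must leave the row player indifferent between Down and Up.
  the row player's payoff to Down: q·6 + (1−q)·7 = -q + 7
  the row player's payoff to Up: q·9 + (1−q)·4 = 5q + 4
  -q + 7 = 5q + 4  ⇒  -6q = -3  ⇒  q = 1/2.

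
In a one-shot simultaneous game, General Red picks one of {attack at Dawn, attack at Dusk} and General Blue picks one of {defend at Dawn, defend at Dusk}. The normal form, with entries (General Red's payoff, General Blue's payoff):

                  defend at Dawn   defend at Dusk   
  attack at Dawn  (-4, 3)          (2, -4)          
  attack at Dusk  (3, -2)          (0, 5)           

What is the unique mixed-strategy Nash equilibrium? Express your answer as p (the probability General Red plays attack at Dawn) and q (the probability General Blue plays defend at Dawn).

p = 1/2, q = 2/9

For General Blue to be willing to mix, General Blue must be indifferent between defend at Dawn and defend at Dusk, which pins down General Red's mix.
  General Blue's expected payoff from defend at Dawn: p·3 + (1−p)·(-2) = 5p - 2
  General Blue's expected payoff from defend at Dusk: p·(-4) + (1−p)·5 = -9p + 5
  5p - 2 = -9p + 5  ⇒  14p = 7  ⇒  p = 1/2.
In a mixed equilibrium General Red is indifferent between attack at Dawn and attack at Dusk; this condition fixes q.
  General Red's payoff to attack at Dawn: q·(-4) + (1−q)·2 = -6q + 2
  General Red's payoff to attack at Dusk: q·3 + (1−q)·0 = 3q
  -6q + 2 = 3q  ⇒  -9q = -2  ⇒  q = 2/9.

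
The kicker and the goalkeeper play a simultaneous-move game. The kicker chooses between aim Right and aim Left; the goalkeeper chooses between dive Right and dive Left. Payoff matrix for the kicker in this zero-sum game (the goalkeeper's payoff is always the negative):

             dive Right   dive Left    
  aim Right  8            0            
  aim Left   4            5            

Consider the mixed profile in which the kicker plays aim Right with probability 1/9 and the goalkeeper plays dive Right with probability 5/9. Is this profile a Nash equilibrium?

Yes

Check the goalkeeper's indifference given the kicker's mix p = 1/9:
  payoff from dive Right = -40/9; payoff from dive Left = -40/9 — equal.
Check the kicker's indifference given the goalkeeper's mix q = 5/9:
  payoff from aim Right = 40/9; payoff from aim Left = 40/9 — equal.
Both players are indifferent, so neither can profitably deviate.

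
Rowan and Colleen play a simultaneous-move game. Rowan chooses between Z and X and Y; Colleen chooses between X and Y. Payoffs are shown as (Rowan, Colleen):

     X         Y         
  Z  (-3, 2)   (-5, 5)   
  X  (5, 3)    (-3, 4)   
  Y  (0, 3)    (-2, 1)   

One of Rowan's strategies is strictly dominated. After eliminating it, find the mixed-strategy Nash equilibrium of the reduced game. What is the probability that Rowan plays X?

Rowan's strategy Z is strictly dominated by Y: 0 > -3 and -2 > -5. Eliminate Z.
For Colleen to be willing to mix, Colleen must be indifferent between X and Y, which pins down Rowan's mix.
  Colleen's expected payoff from X: p·3 + (1−p)·3 = 3
  Colleen's expected payoff from Y: p·4 + (1−p)·1 = 3p + 1
  3 = 3p + 1  ⇒  -3p = -2  ⇒  p = 2/3.

p = 2/3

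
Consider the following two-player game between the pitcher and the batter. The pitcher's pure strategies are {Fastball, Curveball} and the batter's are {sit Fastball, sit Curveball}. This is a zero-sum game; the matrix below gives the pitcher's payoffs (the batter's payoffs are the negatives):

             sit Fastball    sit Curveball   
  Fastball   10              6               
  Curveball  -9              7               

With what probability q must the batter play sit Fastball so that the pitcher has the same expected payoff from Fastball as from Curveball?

The pitcher's indifference between Fastball and Curveball determines the batter's mixing probability q:
  the pitcher's expected payoff from Fastball: q·10 + (1−q)·6 = 4q + 6
  the pitcher's expected payoff from Curveball: q·(-9) + (1−q)·7 = -16q + 7
  4q + 6 = -16q + 7  ⇒  20q = 1  ⇒  q = 1/20.

q = 1/20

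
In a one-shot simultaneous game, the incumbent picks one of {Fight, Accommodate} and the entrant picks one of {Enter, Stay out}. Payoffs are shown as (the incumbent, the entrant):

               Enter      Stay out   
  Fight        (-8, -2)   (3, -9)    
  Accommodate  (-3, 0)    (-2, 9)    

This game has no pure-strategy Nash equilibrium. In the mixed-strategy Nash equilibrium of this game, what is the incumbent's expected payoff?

-5/2

Set the incumbent's expected payoff from Fight equal to that from Accommodate:
  the incumbent's expected payoff from Fight: q·(-8) + (1−q)·3 = -11q + 3
  the incumbent's expected payoff from Accommodate: q·(-3) + (1−q)·(-2) = -q - 2
  -11q + 3 = -q - 2  ⇒  -10q = -5  ⇒  q = 1/2.
At equilibrium the incumbent is indifferent across rows, so the incumbent's payoff equals the payoff from Fight: (1/2)·(-8) + (1/2)·3 = -5/2.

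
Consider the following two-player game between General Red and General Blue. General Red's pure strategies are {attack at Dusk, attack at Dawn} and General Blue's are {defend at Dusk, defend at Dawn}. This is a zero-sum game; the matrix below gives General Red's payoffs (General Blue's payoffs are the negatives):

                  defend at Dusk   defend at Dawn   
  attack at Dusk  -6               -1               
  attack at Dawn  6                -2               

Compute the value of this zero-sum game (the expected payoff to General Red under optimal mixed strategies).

In a mixed equilibrium General Red is indifferent between attack at Dusk and attack at Dawn; this condition fixes q.
  General Red's payoff to attack at Dusk: q·(-6) + (1−q)·(-1) = -5q - 1
  General Red's payoff to attack at Dawn: q·6 + (1−q)·(-2) = 8q - 2
  -5q - 1 = 8q - 2  ⇒  -13q = -1  ⇒  q = 1/13.
The value is General Red's expected payoff against this mix (using attack at Dusk): (1/13)·(-6) + (12/13)·(-1) = -18/13.

v = -18/13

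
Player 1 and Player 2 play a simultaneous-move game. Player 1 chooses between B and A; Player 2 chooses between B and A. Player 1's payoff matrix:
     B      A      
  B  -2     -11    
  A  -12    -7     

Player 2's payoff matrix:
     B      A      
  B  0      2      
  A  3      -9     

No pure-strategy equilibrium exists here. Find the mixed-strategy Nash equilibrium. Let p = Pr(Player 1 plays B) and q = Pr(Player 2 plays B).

In a mixed equilibrium Player 2 is indifferent between B and A; this condition fixes p.
  Player 2's expected payoff from B: p·0 + (1−p)·3 = -3p + 3
  Player 2's expected payoff from A: p·2 + (1−p)·(-9) = 11p - 9
  -3p + 3 = 11p - 9  ⇒  -14p = -12  ⇒  p = 6/7.
In a mixed equilibrium Player 1 is indifferent between B and A; this condition fixes q.
  Player 1's expected payoff from B: q·(-2) + (1−q)·(-11) = 9q - 11
  Player 1's expected payoff from A: q·(-12) + (1−q)·(-7) = -5q - 7
  9q - 11 = -5q - 7  ⇒  14q = 4  ⇒  q = 2/7.

p = 6/7, q = 2/7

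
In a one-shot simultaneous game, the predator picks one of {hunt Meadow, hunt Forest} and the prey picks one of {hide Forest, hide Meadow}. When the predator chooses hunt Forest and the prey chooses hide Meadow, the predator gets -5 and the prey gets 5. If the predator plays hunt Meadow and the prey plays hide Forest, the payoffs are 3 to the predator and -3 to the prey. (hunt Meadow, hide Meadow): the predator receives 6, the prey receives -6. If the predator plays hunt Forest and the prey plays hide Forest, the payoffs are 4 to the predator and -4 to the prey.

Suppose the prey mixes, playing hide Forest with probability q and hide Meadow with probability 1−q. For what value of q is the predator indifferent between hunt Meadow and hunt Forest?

Set the predator's expected payoff from hunt Meadow equal to that from hunt Forest:
  the predator's expected payoff from hunt Meadow: q·3 + (1−q)·6 = -3q + 6
  the predator's expected payoff from hunt Forest: q·4 + (1−q)·(-5) = 9q - 5
  -3q + 6 = 9q - 5  ⇒  -12q = -11  ⇒  q = 11/12.

q = 11/12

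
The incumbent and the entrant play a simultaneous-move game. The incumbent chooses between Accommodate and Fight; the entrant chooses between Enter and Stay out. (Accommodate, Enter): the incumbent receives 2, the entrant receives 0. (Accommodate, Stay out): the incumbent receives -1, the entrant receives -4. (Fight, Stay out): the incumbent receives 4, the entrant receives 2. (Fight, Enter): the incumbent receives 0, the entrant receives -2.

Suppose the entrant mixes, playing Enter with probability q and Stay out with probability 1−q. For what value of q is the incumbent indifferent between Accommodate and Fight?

Set the incumbent's expected payoff from Accommodate equal to that from Fight:
  the incumbent's expected payoff from Accommodate: q·2 + (1−q)·(-1) = 3q - 1
  the incumbent's expected payoff from Fight: q·0 + (1−q)·4 = -4q + 4
  3q - 1 = -4q + 4  ⇒  7q = 5  ⇒  q = 5/7.

q = 5/7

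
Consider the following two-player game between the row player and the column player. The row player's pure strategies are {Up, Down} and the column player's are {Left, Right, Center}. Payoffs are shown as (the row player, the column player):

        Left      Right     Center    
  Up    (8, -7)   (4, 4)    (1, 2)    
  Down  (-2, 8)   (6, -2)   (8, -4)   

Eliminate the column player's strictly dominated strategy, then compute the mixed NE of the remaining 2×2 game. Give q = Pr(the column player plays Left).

The column player's strategy Center is strictly dominated by Right: 4 > 2 and -2 > -4. Eliminate Center.
Set the row player's expected payoff from Up equal to that from Down:
  the row player's expected payoff from Up: q·8 + (1−q)·4 = 4q + 4
  the row player's expected payoff from Down: q·(-2) + (1−q)·6 = -8q + 6
  4q + 4 = -8q + 6  ⇒  12q = 2  ⇒  q = 1/6.

q = 1/6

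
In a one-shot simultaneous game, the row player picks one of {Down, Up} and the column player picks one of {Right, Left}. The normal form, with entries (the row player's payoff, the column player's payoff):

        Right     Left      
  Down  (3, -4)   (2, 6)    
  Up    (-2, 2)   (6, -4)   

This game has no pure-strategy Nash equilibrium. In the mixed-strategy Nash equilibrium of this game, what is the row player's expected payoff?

22/9

For the row player to be willing to mix, the row player must be indifferent between Down and Up, which pins down the column player's mix.
  the row player's payoff to Down: q·3 + (1−q)·2 = q + 2
  the row player's payoff to Up: q·(-2) + (1−q)·6 = -8q + 6
  q + 2 = -8q + 6  ⇒  9q = 4  ⇒  q = 4/9.
At equilibrium the row player is indifferent across rows, so the row player's payoff equals the payoff from Down: (4/9)·3 + (5/9)·2 = 22/9.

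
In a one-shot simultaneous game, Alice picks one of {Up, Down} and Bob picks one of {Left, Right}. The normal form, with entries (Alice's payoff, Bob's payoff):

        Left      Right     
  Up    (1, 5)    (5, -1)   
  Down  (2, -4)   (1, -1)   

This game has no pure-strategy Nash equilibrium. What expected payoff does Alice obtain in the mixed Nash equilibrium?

In a mixed equilibrium Alice is indifferent between Up and Down; this condition fixes q.
  Alice's expected payoff from Up: q·1 + (1−q)·5 = -4q + 5
  Alice's expected payoff from Down: q·2 + (1−q)·1 = q + 1
  -4q + 5 = q + 1  ⇒  -5q = -4  ⇒  q = 4/5.
At equilibrium Alice is indifferent across rows, so Alice's payoff equals the payoff from Up: (4/5)·1 + (1/5)·5 = 9/5.

9/5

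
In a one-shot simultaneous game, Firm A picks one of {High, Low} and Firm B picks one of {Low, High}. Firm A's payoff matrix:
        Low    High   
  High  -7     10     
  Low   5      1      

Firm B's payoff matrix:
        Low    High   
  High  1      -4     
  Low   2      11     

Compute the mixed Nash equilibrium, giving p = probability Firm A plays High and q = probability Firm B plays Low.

p = 9/14, q = 3/7

Firm B's indifference between Low and High determines Firm A's mixing probability p:
  Firm B's payoff from Low: p·1 + (1−p)·2 = -p + 2
  Firm B's payoff from High: p·(-4) + (1−p)·11 = -15p + 11
  -p + 2 = -15p + 11  ⇒  14p = 9  ⇒  p = 9/14.
Firm B's mix must leave Firm A indifferent between High and Low.
  Firm A's payoff to High: q·(-7) + (1−q)·10 = -17q + 10
  Firm A's payoff to Low: q·5 + (1−q)·1 = 4q + 1
  -17q + 10 = 4q + 1  ⇒  -21q = -9  ⇒  q = 3/7.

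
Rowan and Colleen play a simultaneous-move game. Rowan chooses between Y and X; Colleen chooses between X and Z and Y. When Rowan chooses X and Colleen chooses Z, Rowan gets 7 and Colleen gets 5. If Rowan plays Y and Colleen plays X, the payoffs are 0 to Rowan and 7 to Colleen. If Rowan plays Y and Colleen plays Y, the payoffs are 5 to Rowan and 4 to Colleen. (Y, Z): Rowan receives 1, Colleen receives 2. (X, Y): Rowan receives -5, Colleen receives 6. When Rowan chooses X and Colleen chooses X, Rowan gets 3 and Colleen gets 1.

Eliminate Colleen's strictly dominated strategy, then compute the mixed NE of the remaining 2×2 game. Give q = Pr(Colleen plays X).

Colleen's strategy Z is strictly dominated by Y: 4 > 2 and 6 > 5. Eliminate Z.
In a mixed equilibrium Rowan is indifferent between Y and X; this condition fixes q.
  Rowan's expected payoff from Y: q·0 + (1−q)·5 = -5q + 5
  Rowan's expected payoff from X: q·3 + (1−q)·(-5) = 8q - 5
  -5q + 5 = 8q - 5  ⇒  -13q = -10  ⇒  q = 10/13.

q = 10/13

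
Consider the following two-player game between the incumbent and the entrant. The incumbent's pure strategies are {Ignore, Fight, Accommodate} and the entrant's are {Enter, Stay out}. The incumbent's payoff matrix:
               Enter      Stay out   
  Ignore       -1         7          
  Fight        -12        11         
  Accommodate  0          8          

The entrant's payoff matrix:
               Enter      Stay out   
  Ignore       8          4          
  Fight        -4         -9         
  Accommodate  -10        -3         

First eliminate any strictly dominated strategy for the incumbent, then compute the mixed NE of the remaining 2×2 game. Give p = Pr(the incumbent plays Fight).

p = 7/12

The incumbent's strategy Ignore is strictly dominated by Accommodate: 0 > -1 and 8 > 7. Eliminate Ignore.
In a mixed equilibrium the entrant is indifferent between Enter and Stay out; this condition fixes p.
  the entrant's expected payoff from Enter: p·(-4) + (1−p)·(-10) = 6p - 10
  the entrant's expected payoff from Stay out: p·(-9) + (1−p)·(-3) = -6p - 3
  6p - 10 = -6p - 3  ⇒  12p = 7  ⇒  p = 7/12.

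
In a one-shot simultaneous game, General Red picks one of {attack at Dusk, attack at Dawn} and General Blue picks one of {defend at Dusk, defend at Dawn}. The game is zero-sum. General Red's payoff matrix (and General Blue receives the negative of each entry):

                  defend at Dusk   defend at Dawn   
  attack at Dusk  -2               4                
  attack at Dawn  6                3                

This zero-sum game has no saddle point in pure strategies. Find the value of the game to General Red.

In a mixed equilibrium General Red is indifferent between attack at Dusk and attack at Dawn; this condition fixes q.
  General Red's payoff from attack at Dusk: q·(-2) + (1−q)·4 = -6q + 4
  General Red's payoff from attack at Dawn: q·6 + (1−q)·3 = 3q + 3
  -6q + 4 = 3q + 3  ⇒  -9q = -1  ⇒  q = 1/9.
The value is General Red's expected payoff against this mix (using attack at Dusk): (1/9)·(-2) + (8/9)·4 = 10/3.

v = 10/3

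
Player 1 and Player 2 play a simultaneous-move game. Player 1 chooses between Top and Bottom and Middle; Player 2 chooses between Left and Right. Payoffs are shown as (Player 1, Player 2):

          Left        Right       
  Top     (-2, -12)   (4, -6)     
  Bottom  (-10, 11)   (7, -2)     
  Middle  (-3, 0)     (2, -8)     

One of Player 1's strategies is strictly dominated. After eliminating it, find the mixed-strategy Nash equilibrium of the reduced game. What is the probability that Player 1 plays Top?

Player 1's strategy Middle is strictly dominated by Top: -2 > -3 and 4 > 2. Eliminate Middle.
Player 2's indifference between Left and Right determines Player 1's mixing probability p:
  Player 2's payoff from Left: p·(-12) + (1−p)·11 = -23p + 11
  Player 2's payoff from Right: p·(-6) + (1−p)·(-2) = -4p - 2
  -23p + 11 = -4p - 2  ⇒  -19p = -13  ⇒  p = 13/19.

p = 13/19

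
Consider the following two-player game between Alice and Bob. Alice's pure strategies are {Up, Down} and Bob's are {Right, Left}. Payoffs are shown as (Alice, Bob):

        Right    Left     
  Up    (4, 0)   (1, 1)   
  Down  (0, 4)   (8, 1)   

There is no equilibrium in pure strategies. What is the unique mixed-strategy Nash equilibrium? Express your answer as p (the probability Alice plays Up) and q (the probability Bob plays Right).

p = 3/4, q = 7/11

Alice's mix must leave Bob indifferent between Right and Left.
  Bob's payoff from Right: p·0 + (1−p)·4 = -4p + 4
  Bob's payoff from Left: p·1 + (1−p)·1 = 1
  -4p + 4 = 1  ⇒  -4p = -3  ⇒  p = 3/4.
For Alice to be willing to mix, Alice must be indifferent between Up and Down, which pins down Bob's mix.
  Alice's payoff from Up: q·4 + (1−q)·1 = 3q + 1
  Alice's payoff from Down: q·0 + (1−q)·8 = -8q + 8
  3q + 1 = -8q + 8  ⇒  11q = 7  ⇒  q = 7/11.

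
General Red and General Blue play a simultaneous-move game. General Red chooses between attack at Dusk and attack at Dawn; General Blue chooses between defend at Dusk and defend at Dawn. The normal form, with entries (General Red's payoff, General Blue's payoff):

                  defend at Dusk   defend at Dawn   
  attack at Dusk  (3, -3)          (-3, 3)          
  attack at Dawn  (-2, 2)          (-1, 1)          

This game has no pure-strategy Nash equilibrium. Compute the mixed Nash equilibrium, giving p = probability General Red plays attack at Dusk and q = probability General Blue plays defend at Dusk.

General Red's mix must leave General Blue indifferent between defend at Dusk and defend at Dawn.
  General Blue's payoff to defend at Dusk: p·(-3) + (1−p)·2 = -5p + 2
  General Blue's payoff to defend at Dawn: p·3 + (1−p)·1 = 2p + 1
  -5p + 2 = 2p + 1  ⇒  -7p = -1  ⇒  p = 1/7.
In a mixed equilibrium General Red is indifferent between attack at Dusk and attack at Dawn; this condition fixes q.
  General Red's payoff to attack at Dusk: q·3 + (1−q)·(-3) = 6q - 3
  General Red's payoff to attack at Dawn: q·(-2) + (1−q)·(-1) = -q - 1
  6q - 3 = -q - 1  ⇒  7q = 2  ⇒  q = 2/7.

p = 1/7, q = 2/7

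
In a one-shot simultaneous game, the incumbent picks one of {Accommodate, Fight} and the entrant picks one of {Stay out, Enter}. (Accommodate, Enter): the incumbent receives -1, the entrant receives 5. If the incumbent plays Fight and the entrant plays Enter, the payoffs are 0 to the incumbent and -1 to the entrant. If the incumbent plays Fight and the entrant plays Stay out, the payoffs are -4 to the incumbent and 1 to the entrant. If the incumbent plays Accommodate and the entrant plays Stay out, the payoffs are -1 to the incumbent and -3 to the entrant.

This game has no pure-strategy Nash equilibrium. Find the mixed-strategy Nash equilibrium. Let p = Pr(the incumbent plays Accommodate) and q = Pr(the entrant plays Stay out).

In a mixed equilibrium the entrant is indifferent between Stay out and Enter; this condition fixes p.
  the entrant's payoff from Stay out: p·(-3) + (1−p)·1 = -4p + 1
  the entrant's payoff from Enter: p·5 + (1−p)·(-1) = 6p - 1
  -4p + 1 = 6p - 1  ⇒  -10p = -2  ⇒  p = 1/5.
In a mixed equilibrium the incumbent is indifferent between Accommodate and Fight; this condition fixes q.
  the incumbent's payoff to Accommodate: q·(-1) + (1−q)·(-1) = -1
  the incumbent's payoff to Fight: q·(-4) + (1−q)·0 = -4q
  -1 = -4q  ⇒  4q = 1  ⇒  q = 1/4.

p = 1/5, q = 1/4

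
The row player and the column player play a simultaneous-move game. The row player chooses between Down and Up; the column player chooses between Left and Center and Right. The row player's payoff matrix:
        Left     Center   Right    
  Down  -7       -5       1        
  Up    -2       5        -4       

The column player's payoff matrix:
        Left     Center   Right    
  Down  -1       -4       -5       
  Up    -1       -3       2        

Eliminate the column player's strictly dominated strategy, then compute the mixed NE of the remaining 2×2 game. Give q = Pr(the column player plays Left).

q = 1/2

The column player's strategy Center is strictly dominated by Left: -1 > -4 and -1 > -3. Eliminate Center.
The column player's mix must leave the row player indifferent between Down and Up.
  the row player's payoff to Down: q·(-7) + (1−q)·1 = -8q + 1
  the row player's payoff to Up: q·(-2) + (1−q)·(-4) = 2q - 4
  -8q + 1 = 2q - 4  ⇒  -10q = -5  ⇒  q = 1/2.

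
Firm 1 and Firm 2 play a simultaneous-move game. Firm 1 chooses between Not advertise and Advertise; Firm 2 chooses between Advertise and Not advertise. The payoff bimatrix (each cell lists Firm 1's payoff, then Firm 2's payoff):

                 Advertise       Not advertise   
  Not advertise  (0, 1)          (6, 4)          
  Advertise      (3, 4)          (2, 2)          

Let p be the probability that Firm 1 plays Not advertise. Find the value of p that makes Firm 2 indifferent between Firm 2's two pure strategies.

p = 2/5

Firm 1's mix must leave Firm 2 indifferent between Advertise and Not advertise.
  Firm 2's payoff to Advertise: p·1 + (1−p)·4 = -3p + 4
  Firm 2's payoff to Not advertise: p·4 + (1−p)·2 = 2p + 2
  -3p + 4 = 2p + 2  ⇒  -5p = -2  ⇒  p = 2/5.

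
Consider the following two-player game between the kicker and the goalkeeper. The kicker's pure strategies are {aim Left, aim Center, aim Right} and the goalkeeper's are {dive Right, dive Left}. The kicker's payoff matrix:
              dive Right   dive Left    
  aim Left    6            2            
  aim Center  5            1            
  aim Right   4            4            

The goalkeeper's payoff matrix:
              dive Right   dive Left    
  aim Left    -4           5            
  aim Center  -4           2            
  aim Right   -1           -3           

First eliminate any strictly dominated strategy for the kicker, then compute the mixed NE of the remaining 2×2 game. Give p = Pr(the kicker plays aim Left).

The kicker's strategy aim Center is strictly dominated by aim Left: 6 > 5 and 2 > 1. Eliminate aim Center.
Set the goalkeeper's expected payoff from dive Right equal to that from dive Left:
  the goalkeeper's payoff from dive Right: p·(-4) + (1−p)·(-1) = -3p - 1
  the goalkeeper's payoff from dive Left: p·5 + (1−p)·(-3) = 8p - 3
  -3p - 1 = 8p - 3  ⇒  -11p = -2  ⇒  p = 2/11.

p = 2/11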